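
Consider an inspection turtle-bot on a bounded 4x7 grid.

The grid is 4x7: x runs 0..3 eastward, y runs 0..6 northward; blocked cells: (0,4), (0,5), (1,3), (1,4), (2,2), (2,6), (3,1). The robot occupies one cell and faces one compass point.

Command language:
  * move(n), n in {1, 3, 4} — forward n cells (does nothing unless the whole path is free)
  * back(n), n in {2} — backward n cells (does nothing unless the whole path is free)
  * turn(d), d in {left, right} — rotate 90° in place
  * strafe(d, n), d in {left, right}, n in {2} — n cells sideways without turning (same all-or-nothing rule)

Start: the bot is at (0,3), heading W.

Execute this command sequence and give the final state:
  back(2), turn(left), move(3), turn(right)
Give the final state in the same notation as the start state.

initial: at (0,3), heading W
1. back(2) → at (0,3), heading W
2. turn(left) → at (0,3), heading S
3. move(3) → at (0,0), heading S
4. turn(right) → at (0,0), heading W

at (0,0), heading W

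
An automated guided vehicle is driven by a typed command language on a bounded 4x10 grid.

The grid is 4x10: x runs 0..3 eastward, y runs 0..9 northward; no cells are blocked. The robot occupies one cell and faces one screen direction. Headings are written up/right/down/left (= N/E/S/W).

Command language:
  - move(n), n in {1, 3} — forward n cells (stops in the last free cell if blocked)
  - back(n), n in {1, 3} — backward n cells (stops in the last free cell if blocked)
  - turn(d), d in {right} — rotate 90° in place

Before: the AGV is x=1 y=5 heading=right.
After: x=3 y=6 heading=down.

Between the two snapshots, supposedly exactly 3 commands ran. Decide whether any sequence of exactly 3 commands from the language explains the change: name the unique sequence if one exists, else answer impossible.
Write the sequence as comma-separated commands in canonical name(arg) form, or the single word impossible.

key: move(3) runs into the grid edge before its full distance
begin: x=1 y=5 heading=right
step 1 (move(3)): x=3 y=5 heading=right
step 2 (turn(right)): x=3 y=5 heading=down
step 3 (back(1)): x=3 y=6 heading=down
no other 3-command option fits: unique.

move(3), turn(right), back(1)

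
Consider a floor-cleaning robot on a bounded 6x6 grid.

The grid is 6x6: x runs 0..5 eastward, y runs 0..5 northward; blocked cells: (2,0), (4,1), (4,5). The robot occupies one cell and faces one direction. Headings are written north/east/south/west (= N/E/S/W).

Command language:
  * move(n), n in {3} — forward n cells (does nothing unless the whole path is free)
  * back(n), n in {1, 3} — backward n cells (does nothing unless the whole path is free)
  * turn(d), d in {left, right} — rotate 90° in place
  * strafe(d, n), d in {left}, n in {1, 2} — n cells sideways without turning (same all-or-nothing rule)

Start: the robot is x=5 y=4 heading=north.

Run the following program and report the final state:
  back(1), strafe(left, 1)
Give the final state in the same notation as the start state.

t0: x=5 y=4 heading=north
1. back(1) → x=5 y=3 heading=north
2. strafe(left, 1) → x=4 y=3 heading=north

x=4 y=3 heading=north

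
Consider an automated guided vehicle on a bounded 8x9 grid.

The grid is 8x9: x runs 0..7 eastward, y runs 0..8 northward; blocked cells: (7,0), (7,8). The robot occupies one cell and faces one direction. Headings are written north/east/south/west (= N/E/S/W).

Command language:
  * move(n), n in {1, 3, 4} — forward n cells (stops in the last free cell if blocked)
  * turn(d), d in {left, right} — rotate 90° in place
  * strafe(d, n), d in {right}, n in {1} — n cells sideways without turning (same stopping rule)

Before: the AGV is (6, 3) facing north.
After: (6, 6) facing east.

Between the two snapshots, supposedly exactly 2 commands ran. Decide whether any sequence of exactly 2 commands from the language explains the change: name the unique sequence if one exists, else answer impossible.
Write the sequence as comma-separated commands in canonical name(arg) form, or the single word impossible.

key: cell and facing (now E) both changed — the 2 commands mix motion and turning
initial: (6, 3) facing north
t=1 move(3) ⇒ (6, 6) facing north
t=2 turn(right) ⇒ (6, 6) facing east
all 36 alternatives checked — unique.

move(3), turn(right)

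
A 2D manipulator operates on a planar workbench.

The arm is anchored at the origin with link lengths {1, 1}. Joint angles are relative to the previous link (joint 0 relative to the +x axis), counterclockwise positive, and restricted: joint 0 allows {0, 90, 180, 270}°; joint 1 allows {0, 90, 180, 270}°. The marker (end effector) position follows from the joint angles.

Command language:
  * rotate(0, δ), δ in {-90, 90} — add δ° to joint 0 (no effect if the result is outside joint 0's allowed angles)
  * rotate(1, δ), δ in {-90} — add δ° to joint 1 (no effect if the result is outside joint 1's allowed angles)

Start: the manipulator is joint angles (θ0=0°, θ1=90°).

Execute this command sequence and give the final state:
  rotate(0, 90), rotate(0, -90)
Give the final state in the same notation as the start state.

joint angles (θ0=0°, θ1=90°)

from: joint angles (θ0=0°, θ1=90°)
t=1 rotate(0, 90) ⇒ joint angles (θ0=90°, θ1=90°)
t=2 rotate(0, -90) ⇒ joint angles (θ0=0°, θ1=90°)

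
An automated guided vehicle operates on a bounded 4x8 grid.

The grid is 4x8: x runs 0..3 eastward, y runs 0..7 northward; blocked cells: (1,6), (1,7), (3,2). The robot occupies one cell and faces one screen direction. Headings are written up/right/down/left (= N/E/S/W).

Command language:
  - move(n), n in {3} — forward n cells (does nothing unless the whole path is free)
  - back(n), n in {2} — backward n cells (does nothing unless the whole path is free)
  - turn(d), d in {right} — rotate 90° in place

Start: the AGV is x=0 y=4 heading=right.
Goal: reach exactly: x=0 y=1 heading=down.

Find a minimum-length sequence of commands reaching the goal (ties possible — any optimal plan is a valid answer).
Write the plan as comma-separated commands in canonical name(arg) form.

start: x=0 y=4 heading=right
1. turn(right) → x=0 y=4 heading=down
2. move(3) → x=0 y=1 heading=down
no 1-step plan works, so 2 is optimal.

turn(right), move(3)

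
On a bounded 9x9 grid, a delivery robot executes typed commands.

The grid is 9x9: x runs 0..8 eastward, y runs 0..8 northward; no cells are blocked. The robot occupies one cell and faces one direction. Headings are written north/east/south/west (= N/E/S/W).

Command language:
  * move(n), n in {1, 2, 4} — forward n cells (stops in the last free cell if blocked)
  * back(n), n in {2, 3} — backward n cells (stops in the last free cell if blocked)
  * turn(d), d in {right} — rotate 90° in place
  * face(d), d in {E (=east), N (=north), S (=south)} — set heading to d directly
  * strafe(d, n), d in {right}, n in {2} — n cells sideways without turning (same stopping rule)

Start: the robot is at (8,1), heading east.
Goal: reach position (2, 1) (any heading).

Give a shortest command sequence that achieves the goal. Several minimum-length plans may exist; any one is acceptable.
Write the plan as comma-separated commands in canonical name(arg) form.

initial: at (8,1), heading east
step 1 (back(3)): at (5,1), heading east
step 2 (back(3)): at (2,1), heading east
minimal: 2 command(s), checked below 2.

back(3), back(3)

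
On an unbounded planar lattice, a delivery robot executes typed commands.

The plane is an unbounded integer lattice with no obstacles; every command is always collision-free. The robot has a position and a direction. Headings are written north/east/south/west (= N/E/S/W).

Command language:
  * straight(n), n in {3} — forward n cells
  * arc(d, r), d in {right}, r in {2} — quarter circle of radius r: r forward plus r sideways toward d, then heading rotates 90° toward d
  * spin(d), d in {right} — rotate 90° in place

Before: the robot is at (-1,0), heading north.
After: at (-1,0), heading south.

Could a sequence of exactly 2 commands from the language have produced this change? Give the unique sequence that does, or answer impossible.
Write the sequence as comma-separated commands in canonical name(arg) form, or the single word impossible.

spin(right), spin(right)

key: (-1,0) unmoved — no command in the sequence translates
start: at (-1,0), heading north
step 1 (spin(right)): at (-1,0), heading east
step 2 (spin(right)): at (-1,0), heading south
all 9 alternatives checked — unique.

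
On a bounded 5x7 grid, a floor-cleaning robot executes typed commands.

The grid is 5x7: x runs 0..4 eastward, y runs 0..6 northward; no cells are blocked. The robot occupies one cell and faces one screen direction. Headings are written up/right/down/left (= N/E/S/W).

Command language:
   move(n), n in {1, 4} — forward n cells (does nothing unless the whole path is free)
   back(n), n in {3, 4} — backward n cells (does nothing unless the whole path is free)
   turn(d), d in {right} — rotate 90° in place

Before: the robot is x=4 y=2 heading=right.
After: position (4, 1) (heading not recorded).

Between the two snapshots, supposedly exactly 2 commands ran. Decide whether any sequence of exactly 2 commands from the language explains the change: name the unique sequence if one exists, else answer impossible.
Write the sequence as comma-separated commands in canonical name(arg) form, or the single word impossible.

turn(right), move(1)

key: running move(1) before turn(right) would end elsewhere — order is forced
t0: x=4 y=2 heading=right
t=1 turn(right) ⇒ x=4 y=2 heading=down
t=2 move(1) ⇒ x=4 y=1 heading=down
uniquely the one of 25 2-step routes that fits.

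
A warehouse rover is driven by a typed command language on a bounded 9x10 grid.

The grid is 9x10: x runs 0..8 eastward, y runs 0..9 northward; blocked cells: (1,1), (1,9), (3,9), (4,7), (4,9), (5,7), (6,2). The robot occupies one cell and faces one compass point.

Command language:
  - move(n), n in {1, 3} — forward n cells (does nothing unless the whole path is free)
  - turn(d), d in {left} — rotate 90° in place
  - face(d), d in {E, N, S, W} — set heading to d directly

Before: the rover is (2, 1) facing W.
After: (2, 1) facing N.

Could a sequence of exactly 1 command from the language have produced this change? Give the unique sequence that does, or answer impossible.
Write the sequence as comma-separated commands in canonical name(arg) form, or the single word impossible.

face(N)

key: (2,1) unchanged — the single command moves nothing
initial: (2, 1) facing W
t=1 face(N) ⇒ (2, 1) facing N
no rival 1-sequence matches.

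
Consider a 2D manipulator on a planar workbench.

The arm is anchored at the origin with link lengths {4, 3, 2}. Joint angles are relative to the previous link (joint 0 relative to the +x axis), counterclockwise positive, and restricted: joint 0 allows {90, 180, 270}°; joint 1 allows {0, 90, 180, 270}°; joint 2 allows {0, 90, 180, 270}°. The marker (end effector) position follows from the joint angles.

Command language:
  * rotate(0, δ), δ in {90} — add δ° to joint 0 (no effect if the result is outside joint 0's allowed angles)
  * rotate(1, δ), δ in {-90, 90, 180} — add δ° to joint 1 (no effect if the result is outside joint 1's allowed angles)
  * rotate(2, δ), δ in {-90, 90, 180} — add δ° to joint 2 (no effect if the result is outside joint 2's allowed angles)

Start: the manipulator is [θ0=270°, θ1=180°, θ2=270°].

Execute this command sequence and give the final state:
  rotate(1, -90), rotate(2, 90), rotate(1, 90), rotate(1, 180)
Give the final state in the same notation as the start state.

start: [θ0=270°, θ1=180°, θ2=270°]
step 1 (rotate(1, -90)): [θ0=270°, θ1=90°, θ2=270°]
step 2 (rotate(2, 90)): [θ0=270°, θ1=90°, θ2=0°]
step 3 (rotate(1, 90)): [θ0=270°, θ1=180°, θ2=0°]
step 4 (rotate(1, 180)): [θ0=270°, θ1=0°, θ2=0°]

[θ0=270°, θ1=0°, θ2=0°]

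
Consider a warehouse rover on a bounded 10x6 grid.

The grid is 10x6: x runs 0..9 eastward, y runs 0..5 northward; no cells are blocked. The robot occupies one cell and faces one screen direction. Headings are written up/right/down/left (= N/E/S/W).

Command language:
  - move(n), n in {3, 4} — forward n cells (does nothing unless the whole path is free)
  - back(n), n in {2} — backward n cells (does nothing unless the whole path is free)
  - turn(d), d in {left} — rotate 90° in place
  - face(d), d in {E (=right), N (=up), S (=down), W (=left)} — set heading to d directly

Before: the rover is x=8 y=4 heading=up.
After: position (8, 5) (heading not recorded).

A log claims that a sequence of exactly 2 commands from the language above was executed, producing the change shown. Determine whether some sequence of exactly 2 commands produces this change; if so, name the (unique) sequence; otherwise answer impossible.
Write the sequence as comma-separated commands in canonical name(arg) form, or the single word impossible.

back(2), move(3)

key: order matters: swapping back(2) and move(3) lands elsewhere
start: x=8 y=4 heading=up
[1] after back(2): x=8 y=2 heading=up
[2] after move(3): x=8 y=5 heading=up
no other 2-command option fits: unique.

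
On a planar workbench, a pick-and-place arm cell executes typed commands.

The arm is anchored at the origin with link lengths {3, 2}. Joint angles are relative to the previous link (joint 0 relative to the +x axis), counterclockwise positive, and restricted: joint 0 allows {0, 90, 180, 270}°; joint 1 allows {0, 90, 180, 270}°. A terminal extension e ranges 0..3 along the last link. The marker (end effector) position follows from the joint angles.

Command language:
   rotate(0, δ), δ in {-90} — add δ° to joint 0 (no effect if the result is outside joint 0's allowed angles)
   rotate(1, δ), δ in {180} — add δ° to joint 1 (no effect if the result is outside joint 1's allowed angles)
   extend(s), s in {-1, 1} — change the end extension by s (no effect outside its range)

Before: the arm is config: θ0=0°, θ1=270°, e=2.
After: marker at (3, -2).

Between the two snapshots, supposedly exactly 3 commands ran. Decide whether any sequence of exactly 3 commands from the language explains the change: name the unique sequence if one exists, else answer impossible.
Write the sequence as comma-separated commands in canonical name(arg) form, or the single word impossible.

t0: config: θ0=0°, θ1=270°, e=2
1. extend(-1) → config: θ0=0°, θ1=270°, e=1
2. extend(-1) → config: θ0=0°, θ1=270°, e=0
3. extend(-1) → config: θ0=0°, θ1=270°, e=0
uniquely the one of 64 3-step routes that fits.

extend(-1), extend(-1), extend(-1)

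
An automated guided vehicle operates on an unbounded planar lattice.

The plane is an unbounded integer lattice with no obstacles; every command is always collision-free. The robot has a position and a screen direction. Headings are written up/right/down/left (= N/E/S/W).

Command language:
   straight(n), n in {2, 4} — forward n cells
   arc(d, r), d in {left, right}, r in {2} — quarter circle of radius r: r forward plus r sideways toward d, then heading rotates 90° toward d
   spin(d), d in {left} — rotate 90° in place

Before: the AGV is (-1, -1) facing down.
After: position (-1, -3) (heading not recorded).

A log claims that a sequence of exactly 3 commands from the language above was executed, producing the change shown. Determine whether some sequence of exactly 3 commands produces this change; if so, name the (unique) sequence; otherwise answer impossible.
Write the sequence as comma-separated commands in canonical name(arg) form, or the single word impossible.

straight(2), spin(left), spin(left)

key: order matters: swapping straight(2) and spin(left) lands elsewhere
from: (-1, -1) facing down
t=1 straight(2) ⇒ (-1, -3) facing down
t=2 spin(left) ⇒ (-1, -3) facing right
t=3 spin(left) ⇒ (-1, -3) facing up
all 125 alternatives checked — unique.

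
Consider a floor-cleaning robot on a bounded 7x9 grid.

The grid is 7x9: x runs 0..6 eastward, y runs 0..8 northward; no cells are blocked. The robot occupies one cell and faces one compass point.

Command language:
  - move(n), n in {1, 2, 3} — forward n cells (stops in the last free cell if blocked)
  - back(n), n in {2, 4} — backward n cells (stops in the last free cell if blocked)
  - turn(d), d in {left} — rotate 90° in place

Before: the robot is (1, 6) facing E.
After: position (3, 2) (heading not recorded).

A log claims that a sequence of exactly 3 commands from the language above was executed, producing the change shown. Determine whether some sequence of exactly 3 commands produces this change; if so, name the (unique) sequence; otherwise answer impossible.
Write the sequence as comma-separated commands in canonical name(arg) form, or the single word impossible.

key: running back(4) before move(2) would end elsewhere — order is forced
from: (1, 6) facing E
t=1 move(2) ⇒ (3, 6) facing E
t=2 turn(left) ⇒ (3, 6) facing N
t=3 back(4) ⇒ (3, 2) facing N
all 216 alternatives checked — unique.

move(2), turn(left), back(4)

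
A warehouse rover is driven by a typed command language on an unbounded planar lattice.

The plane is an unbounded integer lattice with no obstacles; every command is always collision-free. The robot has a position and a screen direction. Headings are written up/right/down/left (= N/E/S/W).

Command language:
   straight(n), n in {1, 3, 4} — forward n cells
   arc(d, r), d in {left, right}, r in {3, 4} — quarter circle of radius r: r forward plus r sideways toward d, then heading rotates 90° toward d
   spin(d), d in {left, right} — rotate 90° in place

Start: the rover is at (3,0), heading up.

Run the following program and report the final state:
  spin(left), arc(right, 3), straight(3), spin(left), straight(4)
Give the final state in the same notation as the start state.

from: at (3,0), heading up
1. spin(left) → at (3,0), heading left
2. arc(right, 3) → at (0,3), heading up
3. straight(3) → at (0,6), heading up
4. spin(left) → at (0,6), heading left
5. straight(4) → at (-4,6), heading left

at (-4,6), heading left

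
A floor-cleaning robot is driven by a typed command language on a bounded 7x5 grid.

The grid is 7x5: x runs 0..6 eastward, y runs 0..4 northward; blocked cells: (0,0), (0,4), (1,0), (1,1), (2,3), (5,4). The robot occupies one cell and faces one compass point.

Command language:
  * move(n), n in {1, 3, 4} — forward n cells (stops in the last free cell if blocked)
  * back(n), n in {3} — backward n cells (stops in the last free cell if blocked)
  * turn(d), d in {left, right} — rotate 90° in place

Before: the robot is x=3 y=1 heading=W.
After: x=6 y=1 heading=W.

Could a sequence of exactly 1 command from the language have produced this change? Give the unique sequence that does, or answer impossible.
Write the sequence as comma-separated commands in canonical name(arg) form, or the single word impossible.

back(3)

key: heading stays W — the single command does not turn
begin: x=3 y=1 heading=W
[1] after back(3): x=6 y=1 heading=W
uniquely the one of 6 1-step routes that fits.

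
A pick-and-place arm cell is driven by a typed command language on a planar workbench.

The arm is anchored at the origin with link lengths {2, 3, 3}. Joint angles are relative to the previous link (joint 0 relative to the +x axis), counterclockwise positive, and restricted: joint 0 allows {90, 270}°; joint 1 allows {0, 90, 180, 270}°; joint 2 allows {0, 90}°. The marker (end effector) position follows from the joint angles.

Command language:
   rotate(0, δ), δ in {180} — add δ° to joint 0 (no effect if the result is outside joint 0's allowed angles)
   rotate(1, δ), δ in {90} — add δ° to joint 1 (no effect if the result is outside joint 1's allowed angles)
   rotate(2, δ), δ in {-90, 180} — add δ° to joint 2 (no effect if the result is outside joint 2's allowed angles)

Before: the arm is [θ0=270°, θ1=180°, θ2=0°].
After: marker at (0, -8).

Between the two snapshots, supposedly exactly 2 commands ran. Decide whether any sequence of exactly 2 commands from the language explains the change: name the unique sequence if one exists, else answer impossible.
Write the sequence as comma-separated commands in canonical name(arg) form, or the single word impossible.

rotate(1, 90), rotate(1, 90)

from: [θ0=270°, θ1=180°, θ2=0°]
[1] after rotate(1, 90): [θ0=270°, θ1=270°, θ2=0°]
[2] after rotate(1, 90): [θ0=270°, θ1=0°, θ2=0°]
no rival 2-sequence matches.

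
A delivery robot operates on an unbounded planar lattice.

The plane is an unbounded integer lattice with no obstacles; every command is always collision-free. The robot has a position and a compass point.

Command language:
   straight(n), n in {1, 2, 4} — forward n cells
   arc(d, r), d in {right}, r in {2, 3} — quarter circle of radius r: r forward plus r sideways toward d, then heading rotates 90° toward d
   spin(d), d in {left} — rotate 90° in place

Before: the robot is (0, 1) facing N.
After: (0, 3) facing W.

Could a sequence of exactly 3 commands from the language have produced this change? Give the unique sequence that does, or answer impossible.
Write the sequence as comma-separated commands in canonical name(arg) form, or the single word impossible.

key: cell and facing (now W) both changed — the 3 commands mix motion and turning
start: (0, 1) facing N
1. straight(1) → (0, 2) facing N
2. straight(1) → (0, 3) facing N
3. spin(left) → (0, 3) facing W
uniquely the one of 216 3-step routes that fits.

straight(1), straight(1), spin(left)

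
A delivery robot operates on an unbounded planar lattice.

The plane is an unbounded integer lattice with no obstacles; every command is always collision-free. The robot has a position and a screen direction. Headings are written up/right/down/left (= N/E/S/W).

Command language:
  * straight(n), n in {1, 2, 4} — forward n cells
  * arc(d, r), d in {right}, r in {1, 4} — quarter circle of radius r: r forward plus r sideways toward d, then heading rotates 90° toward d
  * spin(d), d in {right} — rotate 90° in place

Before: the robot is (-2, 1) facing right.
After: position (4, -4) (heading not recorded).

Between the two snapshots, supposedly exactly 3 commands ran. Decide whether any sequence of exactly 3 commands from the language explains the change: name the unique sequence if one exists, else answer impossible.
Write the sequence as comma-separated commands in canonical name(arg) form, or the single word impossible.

key: running straight(1) before straight(2) would end elsewhere — order is forced
from: (-2, 1) facing right
t=1 straight(2) ⇒ (0, 1) facing right
t=2 arc(right, 4) ⇒ (4, -3) facing down
t=3 straight(1) ⇒ (4, -4) facing down
no other 3-command option fits: unique.

straight(2), arc(right, 4), straight(1)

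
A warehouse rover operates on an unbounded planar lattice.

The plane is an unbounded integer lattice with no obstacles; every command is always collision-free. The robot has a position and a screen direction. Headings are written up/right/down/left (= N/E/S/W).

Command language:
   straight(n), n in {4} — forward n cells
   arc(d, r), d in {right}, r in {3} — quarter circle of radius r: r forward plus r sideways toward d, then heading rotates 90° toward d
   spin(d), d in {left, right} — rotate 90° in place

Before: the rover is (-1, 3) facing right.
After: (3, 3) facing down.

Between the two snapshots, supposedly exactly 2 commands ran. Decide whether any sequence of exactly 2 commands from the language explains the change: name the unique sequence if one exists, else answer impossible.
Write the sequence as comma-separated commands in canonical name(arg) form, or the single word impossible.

key: position moved to (3,3) AND the heading swung to S — translation plus rotation needed
begin: (-1, 3) facing right
step 1 (straight(4)): (3, 3) facing right
step 2 (spin(right)): (3, 3) facing down
no other 2-command option fits: unique.

straight(4), spin(right)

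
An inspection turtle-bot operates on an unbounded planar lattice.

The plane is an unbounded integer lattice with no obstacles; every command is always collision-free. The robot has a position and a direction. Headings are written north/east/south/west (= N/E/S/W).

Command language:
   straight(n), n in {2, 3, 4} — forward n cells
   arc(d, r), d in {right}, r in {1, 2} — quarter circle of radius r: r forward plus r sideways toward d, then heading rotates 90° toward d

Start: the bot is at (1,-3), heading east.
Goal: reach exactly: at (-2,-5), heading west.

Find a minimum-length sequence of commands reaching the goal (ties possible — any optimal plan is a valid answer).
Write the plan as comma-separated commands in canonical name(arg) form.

arc(right, 1), arc(right, 1), straight(3)

from: at (1,-3), heading east
step 1 (arc(right, 1)): at (2,-4), heading south
step 2 (arc(right, 1)): at (1,-5), heading west
step 3 (straight(3)): at (-2,-5), heading west
no 2-step plan works, so 3 is optimal.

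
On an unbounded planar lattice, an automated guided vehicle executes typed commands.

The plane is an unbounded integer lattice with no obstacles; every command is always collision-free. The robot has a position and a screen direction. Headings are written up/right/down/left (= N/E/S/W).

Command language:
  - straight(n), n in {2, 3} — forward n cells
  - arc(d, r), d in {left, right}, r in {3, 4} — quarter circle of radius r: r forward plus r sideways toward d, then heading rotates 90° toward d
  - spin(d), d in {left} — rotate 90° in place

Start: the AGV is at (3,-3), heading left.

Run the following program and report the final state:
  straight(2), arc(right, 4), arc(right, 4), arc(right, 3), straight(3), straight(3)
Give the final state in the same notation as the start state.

at (4,-4), heading down

begin: at (3,-3), heading left
[1] after straight(2): at (1,-3), heading left
[2] after arc(right, 4): at (-3,1), heading up
[3] after arc(right, 4): at (1,5), heading right
[4] after arc(right, 3): at (4,2), heading down
[5] after straight(3): at (4,-1), heading down
[6] after straight(3): at (4,-4), heading down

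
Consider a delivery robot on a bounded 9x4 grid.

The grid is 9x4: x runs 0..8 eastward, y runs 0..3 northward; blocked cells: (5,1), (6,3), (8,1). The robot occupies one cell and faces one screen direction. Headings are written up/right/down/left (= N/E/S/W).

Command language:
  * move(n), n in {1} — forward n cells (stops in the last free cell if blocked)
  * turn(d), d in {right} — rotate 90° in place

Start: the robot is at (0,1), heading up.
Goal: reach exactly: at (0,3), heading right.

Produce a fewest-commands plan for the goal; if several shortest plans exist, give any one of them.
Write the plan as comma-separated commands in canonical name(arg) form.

start: at (0,1), heading up
t=1 move(1) ⇒ at (0,2), heading up
t=2 move(1) ⇒ at (0,3), heading up
t=3 turn(right) ⇒ at (0,3), heading right
nothing shorter than 3 reaches the goal.

move(1), move(1), turn(right)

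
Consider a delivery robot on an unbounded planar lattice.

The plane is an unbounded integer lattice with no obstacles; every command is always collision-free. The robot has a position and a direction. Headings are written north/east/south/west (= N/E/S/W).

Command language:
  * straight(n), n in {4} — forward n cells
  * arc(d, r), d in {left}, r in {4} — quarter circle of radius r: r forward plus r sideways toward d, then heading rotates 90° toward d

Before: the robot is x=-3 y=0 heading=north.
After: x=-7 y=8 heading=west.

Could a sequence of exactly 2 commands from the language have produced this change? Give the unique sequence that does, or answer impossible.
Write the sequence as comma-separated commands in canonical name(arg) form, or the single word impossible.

straight(4), arc(left, 4)

key: cell and facing (now W) both changed — the 2 commands mix motion and turning
t0: x=-3 y=0 heading=north
t=1 straight(4) ⇒ x=-3 y=4 heading=north
t=2 arc(left, 4) ⇒ x=-7 y=8 heading=west
no other 2-command option fits: unique.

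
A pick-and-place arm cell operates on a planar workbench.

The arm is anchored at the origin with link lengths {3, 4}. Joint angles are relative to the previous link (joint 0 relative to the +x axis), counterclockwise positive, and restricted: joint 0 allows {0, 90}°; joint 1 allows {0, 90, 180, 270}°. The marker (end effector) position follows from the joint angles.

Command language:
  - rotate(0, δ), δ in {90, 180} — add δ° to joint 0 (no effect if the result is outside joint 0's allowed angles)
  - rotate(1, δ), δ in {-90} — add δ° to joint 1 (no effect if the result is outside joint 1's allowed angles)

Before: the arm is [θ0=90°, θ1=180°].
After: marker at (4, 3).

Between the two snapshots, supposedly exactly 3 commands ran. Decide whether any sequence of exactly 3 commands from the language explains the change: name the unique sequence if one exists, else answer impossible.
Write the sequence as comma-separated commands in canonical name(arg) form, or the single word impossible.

rotate(1, -90), rotate(1, -90), rotate(1, -90)

begin: [θ0=90°, θ1=180°]
[1] after rotate(1, -90): [θ0=90°, θ1=90°]
[2] after rotate(1, -90): [θ0=90°, θ1=0°]
[3] after rotate(1, -90): [θ0=90°, θ1=270°]
uniquely the one of 27 3-step routes that fits.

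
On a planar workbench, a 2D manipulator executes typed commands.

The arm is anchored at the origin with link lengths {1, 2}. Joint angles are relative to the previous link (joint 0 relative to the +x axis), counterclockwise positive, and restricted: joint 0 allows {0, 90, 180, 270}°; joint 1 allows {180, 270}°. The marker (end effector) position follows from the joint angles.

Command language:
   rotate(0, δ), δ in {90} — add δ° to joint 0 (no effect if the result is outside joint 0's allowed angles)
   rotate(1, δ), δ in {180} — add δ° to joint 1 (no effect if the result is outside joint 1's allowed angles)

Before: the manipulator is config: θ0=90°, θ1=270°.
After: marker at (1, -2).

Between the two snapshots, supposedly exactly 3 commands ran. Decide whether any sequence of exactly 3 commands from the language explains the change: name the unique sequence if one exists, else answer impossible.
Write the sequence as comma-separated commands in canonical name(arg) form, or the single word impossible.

rotate(0, 90), rotate(0, 90), rotate(0, 90)

start: config: θ0=90°, θ1=270°
step 1 (rotate(0, 90)): config: θ0=180°, θ1=270°
step 2 (rotate(0, 90)): config: θ0=270°, θ1=270°
step 3 (rotate(0, 90)): config: θ0=0°, θ1=270°
no other 3-command option fits: unique.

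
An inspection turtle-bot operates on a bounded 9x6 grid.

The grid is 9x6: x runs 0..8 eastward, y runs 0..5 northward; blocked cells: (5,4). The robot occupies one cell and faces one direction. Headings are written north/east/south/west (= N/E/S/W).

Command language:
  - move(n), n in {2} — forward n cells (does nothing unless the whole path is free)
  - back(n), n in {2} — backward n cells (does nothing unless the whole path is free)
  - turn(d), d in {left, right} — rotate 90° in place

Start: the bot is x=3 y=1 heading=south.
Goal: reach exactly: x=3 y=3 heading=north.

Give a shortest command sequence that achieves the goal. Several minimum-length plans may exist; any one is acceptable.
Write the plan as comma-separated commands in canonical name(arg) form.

turn(left), turn(left), move(2)

initial: x=3 y=1 heading=south
1. turn(left) → x=3 y=1 heading=east
2. turn(left) → x=3 y=1 heading=north
3. move(2) → x=3 y=3 heading=north
nothing shorter than 3 reaches the goal.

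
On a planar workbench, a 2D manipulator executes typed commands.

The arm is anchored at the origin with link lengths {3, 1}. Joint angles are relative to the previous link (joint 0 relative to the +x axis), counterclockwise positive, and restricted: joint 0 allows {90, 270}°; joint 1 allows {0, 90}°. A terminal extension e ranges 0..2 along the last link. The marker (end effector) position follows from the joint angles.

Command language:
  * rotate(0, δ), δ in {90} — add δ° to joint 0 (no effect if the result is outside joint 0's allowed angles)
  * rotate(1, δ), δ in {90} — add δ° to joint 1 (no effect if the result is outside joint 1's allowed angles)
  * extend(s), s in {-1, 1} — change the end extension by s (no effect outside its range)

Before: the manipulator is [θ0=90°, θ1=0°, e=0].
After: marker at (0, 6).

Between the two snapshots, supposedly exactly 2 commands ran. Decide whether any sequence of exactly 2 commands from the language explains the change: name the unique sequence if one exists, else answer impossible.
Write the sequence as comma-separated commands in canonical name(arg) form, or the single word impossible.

from: [θ0=90°, θ1=0°, e=0]
1. extend(1) → [θ0=90°, θ1=0°, e=1]
2. extend(1) → [θ0=90°, θ1=0°, e=2]
all 16 alternatives checked — unique.

extend(1), extend(1)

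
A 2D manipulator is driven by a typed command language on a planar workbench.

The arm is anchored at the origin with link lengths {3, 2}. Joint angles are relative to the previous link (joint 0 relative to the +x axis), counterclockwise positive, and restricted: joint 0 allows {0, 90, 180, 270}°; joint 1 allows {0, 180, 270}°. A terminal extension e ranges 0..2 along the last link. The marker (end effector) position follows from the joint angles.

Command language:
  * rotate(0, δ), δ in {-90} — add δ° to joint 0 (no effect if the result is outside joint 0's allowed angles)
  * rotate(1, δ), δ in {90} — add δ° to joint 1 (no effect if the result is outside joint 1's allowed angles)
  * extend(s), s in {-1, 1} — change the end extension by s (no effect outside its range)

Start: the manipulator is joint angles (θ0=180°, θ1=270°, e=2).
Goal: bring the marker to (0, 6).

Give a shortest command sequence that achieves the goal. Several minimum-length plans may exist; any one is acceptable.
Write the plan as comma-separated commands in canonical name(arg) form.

rotate(1, 90), rotate(0, -90), extend(-1)

from: joint angles (θ0=180°, θ1=270°, e=2)
step 1 (rotate(1, 90)): joint angles (θ0=180°, θ1=0°, e=2)
step 2 (rotate(0, -90)): joint angles (θ0=90°, θ1=0°, e=2)
step 3 (extend(-1)): joint angles (θ0=90°, θ1=0°, e=1)
minimal: 3 command(s), checked below 3.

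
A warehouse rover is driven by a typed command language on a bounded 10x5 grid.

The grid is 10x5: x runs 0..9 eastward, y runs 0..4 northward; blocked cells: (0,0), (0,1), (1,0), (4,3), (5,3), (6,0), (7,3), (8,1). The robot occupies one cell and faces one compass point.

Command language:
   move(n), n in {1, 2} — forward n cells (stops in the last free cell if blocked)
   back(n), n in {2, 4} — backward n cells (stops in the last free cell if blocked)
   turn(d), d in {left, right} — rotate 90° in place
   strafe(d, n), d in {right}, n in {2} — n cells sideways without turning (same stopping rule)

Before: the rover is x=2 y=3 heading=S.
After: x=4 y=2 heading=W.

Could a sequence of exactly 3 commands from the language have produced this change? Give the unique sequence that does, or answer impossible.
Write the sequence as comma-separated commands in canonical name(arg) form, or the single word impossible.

move(1), turn(right), back(2)

key: position moved to (4,2) AND the heading swung to W — translation plus rotation needed
start: x=2 y=3 heading=S
1. move(1) → x=2 y=2 heading=S
2. turn(right) → x=2 y=2 heading=W
3. back(2) → x=4 y=2 heading=W
all 343 alternatives checked — unique.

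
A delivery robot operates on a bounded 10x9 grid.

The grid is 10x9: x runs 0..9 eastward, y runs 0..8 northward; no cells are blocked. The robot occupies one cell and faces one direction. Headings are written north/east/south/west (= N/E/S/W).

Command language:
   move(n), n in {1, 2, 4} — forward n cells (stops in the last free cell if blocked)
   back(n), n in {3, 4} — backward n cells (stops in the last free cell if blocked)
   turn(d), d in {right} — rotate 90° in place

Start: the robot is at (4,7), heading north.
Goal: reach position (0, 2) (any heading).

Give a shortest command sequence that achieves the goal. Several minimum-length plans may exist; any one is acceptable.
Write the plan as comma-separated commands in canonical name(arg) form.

turn(right), back(4), turn(right), move(1), move(4)

begin: at (4,7), heading north
[1] after turn(right): at (4,7), heading east
[2] after back(4): at (0,7), heading east
[3] after turn(right): at (0,7), heading south
[4] after move(1): at (0,6), heading south
[5] after move(4): at (0,2), heading south
nothing shorter than 5 reaches the goal.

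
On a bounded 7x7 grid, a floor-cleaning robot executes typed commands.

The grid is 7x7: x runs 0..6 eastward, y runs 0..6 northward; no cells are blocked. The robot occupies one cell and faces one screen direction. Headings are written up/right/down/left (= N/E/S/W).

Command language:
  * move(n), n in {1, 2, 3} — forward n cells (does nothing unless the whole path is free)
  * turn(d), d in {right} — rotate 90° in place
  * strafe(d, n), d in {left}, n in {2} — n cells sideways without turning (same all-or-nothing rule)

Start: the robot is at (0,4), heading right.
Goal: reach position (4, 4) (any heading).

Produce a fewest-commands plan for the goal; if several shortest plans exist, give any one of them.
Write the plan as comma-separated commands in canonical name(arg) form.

move(2), move(2)

start: at (0,4), heading right
[1] after move(2): at (2,4), heading right
[2] after move(2): at (4,4), heading right
nothing shorter than 2 reaches the goal.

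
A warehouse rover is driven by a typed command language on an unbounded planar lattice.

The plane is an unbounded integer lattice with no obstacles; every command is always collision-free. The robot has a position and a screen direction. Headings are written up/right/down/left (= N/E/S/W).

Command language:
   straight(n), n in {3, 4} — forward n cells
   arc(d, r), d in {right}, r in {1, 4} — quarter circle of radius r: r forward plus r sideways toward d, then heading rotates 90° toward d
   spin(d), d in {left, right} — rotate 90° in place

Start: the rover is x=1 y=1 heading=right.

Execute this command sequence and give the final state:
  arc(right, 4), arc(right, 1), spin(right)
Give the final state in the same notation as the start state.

begin: x=1 y=1 heading=right
[1] after arc(right, 4): x=5 y=-3 heading=down
[2] after arc(right, 1): x=4 y=-4 heading=left
[3] after spin(right): x=4 y=-4 heading=up

x=4 y=-4 heading=up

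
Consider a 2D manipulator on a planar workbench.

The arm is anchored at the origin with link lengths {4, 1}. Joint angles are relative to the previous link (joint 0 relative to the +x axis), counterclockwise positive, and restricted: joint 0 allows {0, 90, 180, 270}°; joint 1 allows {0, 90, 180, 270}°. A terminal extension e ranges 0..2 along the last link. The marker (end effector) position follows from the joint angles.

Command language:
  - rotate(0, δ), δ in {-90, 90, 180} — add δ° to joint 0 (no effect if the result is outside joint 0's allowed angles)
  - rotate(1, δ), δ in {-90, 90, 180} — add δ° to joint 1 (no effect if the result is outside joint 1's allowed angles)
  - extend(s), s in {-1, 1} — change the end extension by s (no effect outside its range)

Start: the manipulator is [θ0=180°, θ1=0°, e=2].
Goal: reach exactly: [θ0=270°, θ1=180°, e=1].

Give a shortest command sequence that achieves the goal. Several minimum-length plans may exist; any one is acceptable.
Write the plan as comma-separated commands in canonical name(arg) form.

initial: [θ0=180°, θ1=0°, e=2]
t=1 rotate(0, 90) ⇒ [θ0=270°, θ1=0°, e=2]
t=2 extend(-1) ⇒ [θ0=270°, θ1=0°, e=1]
t=3 rotate(1, 180) ⇒ [θ0=270°, θ1=180°, e=1]
no 2-step plan works, so 3 is optimal.

rotate(0, 90), extend(-1), rotate(1, 180)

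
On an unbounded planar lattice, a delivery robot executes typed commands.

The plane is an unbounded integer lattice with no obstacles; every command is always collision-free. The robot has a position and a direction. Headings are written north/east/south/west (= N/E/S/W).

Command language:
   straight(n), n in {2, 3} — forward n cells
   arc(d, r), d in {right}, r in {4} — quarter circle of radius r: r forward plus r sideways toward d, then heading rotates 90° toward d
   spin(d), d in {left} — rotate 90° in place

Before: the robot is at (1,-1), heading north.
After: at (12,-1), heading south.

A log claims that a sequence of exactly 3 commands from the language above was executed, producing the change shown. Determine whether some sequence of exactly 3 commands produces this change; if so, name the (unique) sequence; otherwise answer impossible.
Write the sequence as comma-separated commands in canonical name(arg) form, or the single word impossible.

key: cell and facing (now S) both changed — the 3 commands mix motion and turning
from: at (1,-1), heading north
[1] after arc(right, 4): at (5,3), heading east
[2] after straight(3): at (8,3), heading east
[3] after arc(right, 4): at (12,-1), heading south
no rival 3-sequence matches.

arc(right, 4), straight(3), arc(right, 4)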